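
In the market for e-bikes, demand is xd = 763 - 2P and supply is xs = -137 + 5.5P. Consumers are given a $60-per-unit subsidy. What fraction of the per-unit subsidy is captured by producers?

Producer share = 4/15

Pre-subsidy: 763 - 2P = -137 + 5.5P gives P* = 120, x* = 523.
With the rebate, buyers effectively pay Pb = Ps − 60, where Ps is the price sellers receive.
Demand in terms of Ps becomes xd = 763 − 2(Ps − 60) = 883 - 2Ps. Setting this equal to supply: 883 - 2Ps = -137 + 5.5Ps, so Ps = 136.
Buyers pay Pb = 136 − 60 = 76; x' = -137 + 5.5·136 = 611.
Buyers' price falls by P* − Pb = 120 − 76 = 44; sellers' price rises by Ps − P* = 136 − 120 = 16.
So producers capture 16/60 = 4/15 of each unit of subsidy.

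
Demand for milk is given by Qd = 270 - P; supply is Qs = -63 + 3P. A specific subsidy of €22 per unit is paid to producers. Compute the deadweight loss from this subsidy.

Deadweight loss = €181.5

Pre-subsidy: 270 - P = -63 + 3P gives P* = 83.25, Q* = 186.75.
With the subsidy, sellers receive Ps = Pb + 22 for each unit, where Pb is the price buyers pay.
Supply in terms of Pb becomes Qs = -63 + 3(Pb + 22) = 3 + 3Pb. Setting this equal to demand: 270 - Pb = 3 + 3Pb, so Pb = 66.75.
Sellers receive Ps = 66.75 + 22 = 88.75; Q' = 270 − 1·66.75 = 203.25.
The subsidy expands output by 203.25 − 186.75 = 16.5 past the efficient level; on those units the gap between marginal cost and willingness to pay runs from 0 up to 22.
DWL = ½ × 22 × 16.5 = 181.5.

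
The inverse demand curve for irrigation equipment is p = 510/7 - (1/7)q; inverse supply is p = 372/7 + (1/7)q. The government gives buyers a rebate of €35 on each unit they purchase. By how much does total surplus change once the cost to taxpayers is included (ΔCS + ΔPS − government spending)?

Net change in total surplus = -€2143.75

Pre-subsidy: 510/7 - (1/7)q = 372/7 + (1/7)q gives q* = 69 and p* = 63.
With the rebate, buyers effectively pay pb = ps − 35, where ps is the price sellers receive.
On the curves, pb = 510/7 - (1/7)q and ps = 372/7 + (1/7)q; the wedge ps − pb = 35 gives 372/7 + (1/7)q − (510/7 - (1/7)q) = 35, so q' = 191.5.
Then pb = 510/7 − (1/7)·191.5 = 45.5 and ps = 372/7 + (1/7)·191.5 = 80.5.
ΔCS = ½(69 + 191.5)(63 − 45.5) = 2279.375; ΔPS = ½(69 + 191.5)(80.5 − 63) = 2279.375.
Government spending = 35 × 191.5 = 6702.5.
Net change = 2279.375 + 2279.375 − 6702.5 = -2143.75. The loss equals the DWL triangle ½·35·122.5.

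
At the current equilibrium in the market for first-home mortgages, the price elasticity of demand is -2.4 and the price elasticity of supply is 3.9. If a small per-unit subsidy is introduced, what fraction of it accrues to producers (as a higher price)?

For a small subsidy around the equilibrium, the benefit split depends on the relative slopes, which at a point are proportional to the elasticities.
Buyer share = εs/(εs + |εd|) = 3.9/(3.9 + 2.4) = 13/21; seller share = |εd|/(εs + |εd|) = 8/21.
So producers capture 8/21 of the subsidy.

Producer share = 8/21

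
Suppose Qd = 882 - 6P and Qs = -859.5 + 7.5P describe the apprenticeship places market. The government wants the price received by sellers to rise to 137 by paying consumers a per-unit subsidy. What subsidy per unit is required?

Required subsidy s = 18 per unit

At a seller price of 137, quantity supplied is -859.5 + 7.5·137 = 168.
Buyers absorb 168 only when they pay Pb with 882 − 6·Pb = 168, i.e. Pb = 119.
s = Ps − Pb = 137 − 119 = 18.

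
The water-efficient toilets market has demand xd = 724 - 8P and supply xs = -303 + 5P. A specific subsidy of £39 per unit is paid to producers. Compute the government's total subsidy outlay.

Government cost = £8268

Pre-subsidy: 724 - 8P = -303 + 5P gives P* = 79, x* = 92.
With the subsidy, sellers receive Ps = Pb + 39 for each unit, where Pb is the price buyers pay.
Supply in terms of Pb becomes xs = -303 + 5(Pb + 39) = -108 + 5Pb. Setting this equal to demand: 724 - 8Pb = -108 + 5Pb, so Pb = 64.
Sellers receive Ps = 64 + 39 = 103; x' = 724 − 8·64 = 212.
Government outlay = subsidy × quantity = 39 × 212 = 8268.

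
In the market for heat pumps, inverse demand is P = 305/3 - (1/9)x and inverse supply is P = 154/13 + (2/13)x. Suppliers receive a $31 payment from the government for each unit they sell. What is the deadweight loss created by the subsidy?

Deadweight loss = $1813.5

Pre-subsidy: 305/3 - (1/9)x = 154/13 + (2/13)x gives x* = 339 and P* = 64.
With the subsidy, sellers receive Ps = Pb + 31 for each unit, where Pb is the price buyers pay.
On the curves, Pb = 305/3 - (1/9)x and Ps = 154/13 + (2/13)x; the wedge Ps − Pb = 31 gives 154/13 + (2/13)x − (305/3 - (1/9)x) = 31, so x' = 456.
Then Pb = 305/3 − (1/9)·456 = 51 and Ps = 154/13 + (2/13)·456 = 82.
The subsidy expands output by 456 − 339 = 117 past the efficient level; on those units the gap between marginal cost and willingness to pay runs from 0 up to 31.
DWL = ½ × 31 × 117 = 1813.5.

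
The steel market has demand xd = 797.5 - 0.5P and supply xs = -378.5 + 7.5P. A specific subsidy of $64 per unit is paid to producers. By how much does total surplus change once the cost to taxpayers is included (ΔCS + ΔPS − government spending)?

Pre-subsidy: 797.5 - 0.5P = -378.5 + 7.5P gives P* = 147, x* = 724.
With the subsidy, sellers receive Ps = Pb + 64 for each unit, where Pb is the price buyers pay.
Supply in terms of Pb becomes xs = -378.5 + 7.5(Pb + 64) = 101.5 + 7.5Pb. Setting this equal to demand: 797.5 - 0.5Pb = 101.5 + 7.5Pb, so Pb = 87.
Sellers receive Ps = 87 + 64 = 151; x' = 797.5 − 0.5·87 = 754.
ΔCS = ½(724 + 754)(147 − 87) = 44340; ΔPS = ½(724 + 754)(151 − 147) = 2956.
Government spending = 64 × 754 = 48256.
Net change = 44340 + 2956 − 48256 = -960. The loss equals the DWL triangle ½·64·30.

Net change in total surplus = -$960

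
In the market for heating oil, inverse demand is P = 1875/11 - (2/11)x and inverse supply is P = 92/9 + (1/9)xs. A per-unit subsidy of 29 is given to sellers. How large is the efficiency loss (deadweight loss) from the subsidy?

Pre-subsidy: 1875/11 - (2/11)x = 92/9 + (1/9)x gives x* = 547 and P* = 71.
With the subsidy, sellers receive Ps = Pb + 29 for each unit, where Pb is the price buyers pay.
On the curves, Pb = 1875/11 - (2/11)x and Ps = 92/9 + (1/9)x; the wedge Ps − Pb = 29 gives 92/9 + (1/9)x − (1875/11 - (2/11)x) = 29, so x' = 646.
Then Pb = 1875/11 − (2/11)·646 = 53 and Ps = 92/9 + (1/9)·646 = 82.
The subsidy expands output by 646 − 547 = 99 past the efficient level; on those units the gap between marginal cost and willingness to pay runs from 0 up to 29.
DWL = ½ × 29 × 99 = 1435.5.

Deadweight loss = 1435.5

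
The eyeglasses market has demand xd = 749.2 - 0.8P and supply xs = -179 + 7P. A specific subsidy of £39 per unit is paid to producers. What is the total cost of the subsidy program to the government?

Government cost = £26598

Pre-subsidy: 749.2 - 0.8P = -179 + 7P gives P* = 119, x* = 654.
With the subsidy, sellers receive Ps = Pb + 39 for each unit, where Pb is the price buyers pay.
Supply in terms of Pb becomes xs = -179 + 7(Pb + 39) = 94 + 7Pb. Setting this equal to demand: 749.2 - 0.8Pb = 94 + 7Pb, so Pb = 84.
Sellers receive Ps = 84 + 39 = 123; x' = 749.2 − 0.8·84 = 682.
Government outlay = subsidy × quantity = 39 × 682 = 26598.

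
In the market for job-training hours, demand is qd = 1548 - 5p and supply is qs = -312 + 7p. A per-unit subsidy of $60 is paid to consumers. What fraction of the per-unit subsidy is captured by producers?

Producer share = 5/12

Pre-subsidy: 1548 - 5p = -312 + 7p gives p* = 155, q* = 773.
With the rebate, buyers effectively pay pb = ps − 60, where ps is the price sellers receive.
Demand in terms of ps becomes qd = 1548 − 5(ps − 60) = 1848 - 5ps. Setting this equal to supply: 1848 - 5ps = -312 + 7ps, so ps = 180.
Buyers pay pb = 180 − 60 = 120; q' = -312 + 7·180 = 948.
Buyers' price falls by p* − pb = 155 − 120 = 35; sellers' price rises by ps − p* = 180 − 155 = 25.
So producers capture 25/60 = 5/12 of each unit of subsidy.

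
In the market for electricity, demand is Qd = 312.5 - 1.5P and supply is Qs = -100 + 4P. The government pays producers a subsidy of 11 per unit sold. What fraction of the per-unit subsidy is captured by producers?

Pre-subsidy: 312.5 - 1.5P = -100 + 4P gives P* = 75, Q* = 200.
With the subsidy, sellers receive Ps = Pb + 11 for each unit, where Pb is the price buyers pay.
Supply in terms of Pb becomes Qs = -100 + 4(Pb + 11) = -56 + 4Pb. Setting this equal to demand: 312.5 - 1.5Pb = -56 + 4Pb, so Pb = 67.
Sellers receive Ps = 67 + 11 = 78; Q' = 312.5 − 1.5·67 = 212.
Buyers' price falls by P* − Pb = 75 − 67 = 8; sellers' price rises by Ps − P* = 78 − 75 = 3.
So producers capture 3/11 = 3/11 of each unit of subsidy.

Producer share = 3/11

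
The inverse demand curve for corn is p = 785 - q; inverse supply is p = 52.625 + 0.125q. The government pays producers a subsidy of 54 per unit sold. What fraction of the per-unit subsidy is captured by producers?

Pre-subsidy: 785 - q = 52.625 + 0.125q gives q* = 651 and p* = 134.
With the subsidy, sellers receive ps = pb + 54 for each unit, where pb is the price buyers pay.
On the curves, pb = 785 - q and ps = 52.625 + 0.125q; the wedge ps − pb = 54 gives 52.625 + 0.125q − (785 - q) = 54, so q' = 699.
Then pb = 785 − 1·699 = 86 and ps = 52.625 + 0.125·699 = 140.
Buyers' price falls by p* − pb = 134 − 86 = 48; sellers' price rises by ps − p* = 140 − 134 = 6.
So producers capture 6/54 = 1/9 of each unit of subsidy.

Producer share = 1/9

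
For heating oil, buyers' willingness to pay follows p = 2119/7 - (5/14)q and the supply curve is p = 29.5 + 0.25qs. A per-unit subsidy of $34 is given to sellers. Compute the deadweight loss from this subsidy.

Deadweight loss = $952

Pre-subsidy: 2119/7 - (5/14)q = 29.5 + 0.25q gives q* = 450 and p* = 142.
With the subsidy, sellers receive ps = pb + 34 for each unit, where pb is the price buyers pay.
On the curves, pb = 2119/7 - (5/14)q and ps = 29.5 + 0.25q; the wedge ps − pb = 34 gives 29.5 + 0.25q − (2119/7 - (5/14)q) = 34, so q' = 506.
Then pb = 2119/7 − (5/14)·506 = 122 and ps = 29.5 + 0.25·506 = 156.
The subsidy expands output by 506 − 450 = 56 past the efficient level; on those units the gap between marginal cost and willingness to pay runs from 0 up to 34.
DWL = ½ × 34 × 56 = 952.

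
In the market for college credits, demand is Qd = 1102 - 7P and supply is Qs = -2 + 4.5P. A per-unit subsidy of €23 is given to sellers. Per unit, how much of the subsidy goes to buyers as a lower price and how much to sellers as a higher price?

Buyers gain €9 per unit; sellers gain €14 per unit

Pre-subsidy: 1102 - 7P = -2 + 4.5P gives P* = 96, Q* = 430.
With the subsidy, sellers receive Ps = Pb + 23 for each unit, where Pb is the price buyers pay.
Supply in terms of Pb becomes Qs = -2 + 4.5(Pb + 23) = 101.5 + 4.5Pb. Setting this equal to demand: 1102 - 7Pb = 101.5 + 4.5Pb, so Pb = 87.
Sellers receive Ps = 87 + 23 = 110; Q' = 1102 − 7·87 = 493.
Buyers' price falls by P* − Pb = 96 − 87 = 9; sellers' price rises by Ps − P* = 110 − 96 = 14.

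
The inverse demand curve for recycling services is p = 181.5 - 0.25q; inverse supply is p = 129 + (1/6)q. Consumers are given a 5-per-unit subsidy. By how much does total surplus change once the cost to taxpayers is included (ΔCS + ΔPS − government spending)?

Pre-subsidy: 181.5 - 0.25q = 129 + (1/6)q gives q* = 126 and p* = 150.
With the rebate, buyers effectively pay pb = ps − 5, where ps is the price sellers receive.
On the curves, pb = 181.5 - 0.25q and ps = 129 + (1/6)q; the wedge ps − pb = 5 gives 129 + (1/6)q − (181.5 - 0.25q) = 5, so q' = 138.
Then pb = 181.5 − 0.25·138 = 147 and ps = 129 + (1/6)·138 = 152.
ΔCS = ½(126 + 138)(150 − 147) = 396; ΔPS = ½(126 + 138)(152 − 150) = 264.
Government spending = 5 × 138 = 690.
Net change = 396 + 264 − 690 = -30. The loss equals the DWL triangle ½·5·12.

Net change in total surplus = -30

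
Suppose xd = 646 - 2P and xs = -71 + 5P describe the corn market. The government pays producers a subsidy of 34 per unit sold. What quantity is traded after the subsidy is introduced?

Pre-subsidy: 646 - 2P = -71 + 5P gives P* = 717/7, x* = 3088/7.
With the subsidy, sellers receive Ps = Pb + 34 for each unit, where Pb is the price buyers pay.
Supply in terms of Pb becomes xs = -71 + 5(Pb + 34) = 99 + 5Pb. Setting this equal to demand: 646 - 2Pb = 99 + 5Pb, so Pb = 547/7.
Sellers receive Ps = 547/7 + 34 = 785/7; x' = 646 − 2·(547/7) = 3428/7.

x' = 3428/7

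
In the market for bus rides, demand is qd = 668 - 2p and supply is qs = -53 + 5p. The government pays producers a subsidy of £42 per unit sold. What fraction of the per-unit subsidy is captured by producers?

Pre-subsidy: 668 - 2p = -53 + 5p gives p* = 103, q* = 462.
With the subsidy, sellers receive ps = pb + 42 for each unit, where pb is the price buyers pay.
Supply in terms of pb becomes qs = -53 + 5(pb + 42) = 157 + 5pb. Setting this equal to demand: 668 - 2pb = 157 + 5pb, so pb = 73.
Sellers receive ps = 73 + 42 = 115; q' = 668 − 2·73 = 522.
Buyers' price falls by p* − pb = 103 − 73 = 30; sellers' price rises by ps − p* = 115 − 103 = 12.
So producers capture 12/42 = 2/7 of each unit of subsidy.

Producer share = 2/7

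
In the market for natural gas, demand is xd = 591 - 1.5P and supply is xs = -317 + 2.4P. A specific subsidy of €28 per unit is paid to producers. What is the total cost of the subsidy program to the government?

Government cost = 97412/13

Pre-subsidy: 591 - 1.5P = -317 + 2.4P gives P* = 9080/39, x* = 3143/13.
With the subsidy, sellers receive Ps = Pb + 28 for each unit, where Pb is the price buyers pay.
Supply in terms of Pb becomes xs = -317 + 2.4(Pb + 28) = -249.8 + 2.4Pb. Setting this equal to demand: 591 - 1.5Pb = -249.8 + 2.4Pb, so Pb = 8408/39.
Sellers receive Ps = 8408/39 + 28 = 9500/39; x' = 591 − 1.5·(8408/39) = 3479/13.
Government outlay = subsidy × quantity = 28 × 3479/13 = 97412/13.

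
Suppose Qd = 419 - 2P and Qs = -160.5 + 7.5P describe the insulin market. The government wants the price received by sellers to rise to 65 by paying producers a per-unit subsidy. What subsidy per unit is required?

Required subsidy s = 19 per unit

At a seller price of 65, quantity supplied is -160.5 + 7.5·65 = 327.
Buyers absorb 327 only when they pay Pb with 419 − 2·Pb = 327, i.e. Pb = 46.
s = Ps − Pb = 65 − 46 = 19.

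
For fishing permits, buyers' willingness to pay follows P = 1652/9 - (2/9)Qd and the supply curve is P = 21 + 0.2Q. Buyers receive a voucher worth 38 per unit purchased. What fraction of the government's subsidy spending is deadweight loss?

DWL / government spending = 9/95

Pre-subsidy: 1652/9 - (2/9)Q = 21 + 0.2Q gives Q* = 385 and P* = 98.
With the rebate, buyers effectively pay Pb = Ps − 38, where Ps is the price sellers receive.
On the curves, Pb = 1652/9 - (2/9)Q and Ps = 21 + 0.2Q; the wedge Ps − Pb = 38 gives 21 + 0.2Q − (1652/9 - (2/9)Q) = 38, so Q' = 475.
Then Pb = 1652/9 − (2/9)·475 = 78 and Ps = 21 + 0.2·475 = 116.
ΔCS = ½(385 + 475)(98 − 78) = 8600; ΔPS = ½(385 + 475)(116 − 98) = 7740.
Government spending = 38 × 475 = 18050.
DWL = ½ × 38 × (475 − 385) = 1710; fraction = 1710 / 18050 = 9/95.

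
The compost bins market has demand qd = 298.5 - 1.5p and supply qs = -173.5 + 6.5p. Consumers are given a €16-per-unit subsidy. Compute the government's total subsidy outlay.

Government cost = €3672

Pre-subsidy: 298.5 - 1.5p = -173.5 + 6.5p gives p* = 59, q* = 210.
With the rebate, buyers effectively pay pb = ps − 16, where ps is the price sellers receive.
Demand in terms of ps becomes qd = 298.5 − 1.5(ps − 16) = 322.5 - 1.5ps. Setting this equal to supply: 322.5 - 1.5ps = -173.5 + 6.5ps, so ps = 62.
Buyers pay pb = 62 − 16 = 46; q' = -173.5 + 6.5·62 = 229.5.
Government outlay = subsidy × quantity = 16 × 229.5 = 3672.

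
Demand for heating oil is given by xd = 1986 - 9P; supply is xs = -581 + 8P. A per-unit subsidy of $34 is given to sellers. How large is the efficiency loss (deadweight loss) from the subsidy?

Pre-subsidy: 1986 - 9P = -581 + 8P gives P* = 151, x* = 627.
With the subsidy, sellers receive Ps = Pb + 34 for each unit, where Pb is the price buyers pay.
Supply in terms of Pb becomes xs = -581 + 8(Pb + 34) = -309 + 8Pb. Setting this equal to demand: 1986 - 9Pb = -309 + 8Pb, so Pb = 135.
Sellers receive Ps = 135 + 34 = 169; x' = 1986 − 9·135 = 771.
The subsidy expands output by 771 − 627 = 144 past the efficient level; on those units the gap between marginal cost and willingness to pay runs from 0 up to 34.
DWL = ½ × 34 × 144 = 2448.

Deadweight loss = $2448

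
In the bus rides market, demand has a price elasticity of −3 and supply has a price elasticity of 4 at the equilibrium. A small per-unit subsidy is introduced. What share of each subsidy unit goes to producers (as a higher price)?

For a small subsidy around the equilibrium, the benefit split depends on the relative slopes, which at a point are proportional to the elasticities.
Buyer share = εs/(εs + |εd|) = 4/(4 + 3) = 4/7; seller share = |εd|/(εs + |εd|) = 3/7.
So producers capture 3/7 of the subsidy.

Producer share = 3/7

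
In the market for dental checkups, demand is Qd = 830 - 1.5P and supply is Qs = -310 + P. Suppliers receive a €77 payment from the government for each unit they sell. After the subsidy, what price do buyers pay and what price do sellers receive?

Pre-subsidy: 830 - 1.5P = -310 + P gives P* = 456, Q* = 146.
With the subsidy, sellers receive Ps = Pb + 77 for each unit, where Pb is the price buyers pay.
Supply in terms of Pb becomes Qs = -310 + 1(Pb + 77) = -233 + Pb. Setting this equal to demand: 830 - 1.5Pb = -233 + Pb, so Pb = 425.2.
Sellers receive Ps = 425.2 + 77 = 502.2; Q' = 830 − 1.5·425.2 = 192.2.

Buyers pay €425.2; sellers receive €502.2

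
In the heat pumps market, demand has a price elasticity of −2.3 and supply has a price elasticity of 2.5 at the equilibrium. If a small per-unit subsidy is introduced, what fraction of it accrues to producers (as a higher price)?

Producer share = 23/48

For a small subsidy around the equilibrium, the benefit split depends on the relative slopes, which at a point are proportional to the elasticities.
Buyer share = εs/(εs + |εd|) = 2.5/(2.5 + 2.3) = 25/48; seller share = |εd|/(εs + |εd|) = 23/48.
So producers capture 23/48 of the subsidy.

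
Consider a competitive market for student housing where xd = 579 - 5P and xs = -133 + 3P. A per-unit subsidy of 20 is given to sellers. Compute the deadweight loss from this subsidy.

Deadweight loss = 375

Pre-subsidy: 579 - 5P = -133 + 3P gives P* = 89, x* = 134.
With the subsidy, sellers receive Ps = Pb + 20 for each unit, where Pb is the price buyers pay.
Supply in terms of Pb becomes xs = -133 + 3(Pb + 20) = -73 + 3Pb. Setting this equal to demand: 579 - 5Pb = -73 + 3Pb, so Pb = 81.5.
Sellers receive Ps = 81.5 + 20 = 101.5; x' = 579 − 5·81.5 = 171.5.
The subsidy expands output by 171.5 − 134 = 37.5 past the efficient level; on those units the gap between marginal cost and willingness to pay runs from 0 up to 20.
DWL = ½ × 20 × 37.5 = 375.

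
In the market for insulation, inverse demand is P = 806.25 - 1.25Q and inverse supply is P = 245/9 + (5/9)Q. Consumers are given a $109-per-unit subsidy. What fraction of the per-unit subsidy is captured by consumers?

Consumer share = 9/13

Pre-subsidy: 806.25 - 1.25Q = 245/9 + (5/9)Q gives Q* = 5609/13 and P* = 3470/13.
With the rebate, buyers effectively pay Pb = Ps − 109, where Ps is the price sellers receive.
On the curves, Pb = 806.25 - 1.25Q and Ps = 245/9 + (5/9)Q; the wedge Ps − Pb = 109 gives 245/9 + (5/9)Q − (806.25 - 1.25Q) = 109, so Q' = 31969/65.
Then Pb = 806.25 − 1.25·(31969/65) = 2489/13 and Ps = 245/9 + (5/9)·(31969/65) = 3906/13.
Buyers' price falls by P* − Pb = 3470/13 − 2489/13 = 981/13; sellers' price rises by Ps − P* = 3906/13 − 3470/13 = 436/13.
So consumers capture (981/13)/109 = 9/13 of each unit of subsidy.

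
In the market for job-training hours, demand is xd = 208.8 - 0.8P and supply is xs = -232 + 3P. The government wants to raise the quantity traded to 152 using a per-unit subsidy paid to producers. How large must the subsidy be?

Required subsidy s = 57 per unit

At x = 152, invert demand for the buyer price: Pb = (208.8 − 152)/0.8 = 71; invert supply for the seller price: Ps = (152 − (-232))/3 = 128.
The subsidy must fill the gap: s = Ps − Pb = 128 − 71 = 57.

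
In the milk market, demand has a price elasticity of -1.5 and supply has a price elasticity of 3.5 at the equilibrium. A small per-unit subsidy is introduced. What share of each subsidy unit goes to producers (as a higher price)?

For a small subsidy around the equilibrium, the benefit split depends on the relative slopes, which at a point are proportional to the elasticities.
Buyer share = εs/(εs + |εd|) = 3.5/(3.5 + 1.5) = 0.7; seller share = |εd|/(εs + |εd|) = 0.3.
So producers capture 0.3 of the subsidy.

Producer share = 0.3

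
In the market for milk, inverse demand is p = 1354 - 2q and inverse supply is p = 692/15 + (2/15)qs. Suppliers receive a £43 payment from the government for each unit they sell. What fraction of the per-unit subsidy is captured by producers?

Pre-subsidy: 1354 - 2q = 692/15 + (2/15)q gives q* = 613.0625 and p* = 127.875.
With the subsidy, sellers receive ps = pb + 43 for each unit, where pb is the price buyers pay.
On the curves, pb = 1354 - 2q and ps = 692/15 + (2/15)q; the wedge ps − pb = 43 gives 692/15 + (2/15)q − (1354 - 2q) = 43, so q' = 633.21875.
Then pb = 1354 − 2·633.21875 = 87.5625 and ps = 692/15 + (2/15)·633.21875 = 130.5625.
Buyers' price falls by p* − pb = 127.875 − 87.5625 = 40.3125; sellers' price rises by ps − p* = 130.5625 − 127.875 = 2.6875.
So producers capture 2.6875/43 = 0.0625 of each unit of subsidy.

Producer share = 0.0625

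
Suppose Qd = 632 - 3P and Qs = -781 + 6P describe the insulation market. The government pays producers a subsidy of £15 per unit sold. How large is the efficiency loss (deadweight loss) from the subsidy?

Deadweight loss = £225

Pre-subsidy: 632 - 3P = -781 + 6P gives P* = 157, Q* = 161.
With the subsidy, sellers receive Ps = Pb + 15 for each unit, where Pb is the price buyers pay.
Supply in terms of Pb becomes Qs = -781 + 6(Pb + 15) = -691 + 6Pb. Setting this equal to demand: 632 - 3Pb = -691 + 6Pb, so Pb = 147.
Sellers receive Ps = 147 + 15 = 162; Q' = 632 − 3·147 = 191.
The subsidy expands output by 191 − 161 = 30 past the efficient level; on those units the gap between marginal cost and willingness to pay runs from 0 up to 15.
DWL = ½ × 15 × 30 = 225.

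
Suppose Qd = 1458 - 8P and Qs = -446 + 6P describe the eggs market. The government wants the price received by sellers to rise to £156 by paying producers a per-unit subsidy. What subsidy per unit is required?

Required subsidy s = £35 per unit

At a seller price of 156, quantity supplied is -446 + 6·156 = 490.
Buyers absorb 490 only when they pay Pb with 1458 − 8·Pb = 490, i.e. Pb = 121.
s = Ps − Pb = 156 − 121 = 35.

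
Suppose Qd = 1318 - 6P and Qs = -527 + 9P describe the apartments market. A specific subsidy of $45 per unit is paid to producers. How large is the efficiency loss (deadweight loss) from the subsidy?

Pre-subsidy: 1318 - 6P = -527 + 9P gives P* = 123, Q* = 580.
With the subsidy, sellers receive Ps = Pb + 45 for each unit, where Pb is the price buyers pay.
Supply in terms of Pb becomes Qs = -527 + 9(Pb + 45) = -122 + 9Pb. Setting this equal to demand: 1318 - 6Pb = -122 + 9Pb, so Pb = 96.
Sellers receive Ps = 96 + 45 = 141; Q' = 1318 − 6·96 = 742.
The subsidy expands output by 742 − 580 = 162 past the efficient level; on those units the gap between marginal cost and willingness to pay runs from 0 up to 45.
DWL = ½ × 45 × 162 = 3645.

Deadweight loss = $3645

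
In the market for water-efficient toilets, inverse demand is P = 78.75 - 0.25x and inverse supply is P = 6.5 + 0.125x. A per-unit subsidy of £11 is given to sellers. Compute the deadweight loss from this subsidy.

Pre-subsidy: 78.75 - 0.25x = 6.5 + 0.125x gives x* = 578/3 and P* = 367/12.
With the subsidy, sellers receive Ps = Pb + 11 for each unit, where Pb is the price buyers pay.
On the curves, Pb = 78.75 - 0.25x and Ps = 6.5 + 0.125x; the wedge Ps − Pb = 11 gives 6.5 + 0.125x − (78.75 - 0.25x) = 11, so x' = 222.
Then Pb = 78.75 − 0.25·222 = 23.25 and Ps = 6.5 + 0.125·222 = 34.25.
The subsidy expands output by 222 − 578/3 = 88/3 past the efficient level; on those units the gap between marginal cost and willingness to pay runs from 0 up to 11.
DWL = ½ × 11 × 88/3 = 484/3.

Deadweight loss = 484/3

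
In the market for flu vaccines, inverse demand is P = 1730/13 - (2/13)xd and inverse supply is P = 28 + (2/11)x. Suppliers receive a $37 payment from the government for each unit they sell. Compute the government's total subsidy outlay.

Pre-subsidy: 1730/13 - (2/13)x = 28 + (2/11)x gives x* = 7513/24 and P* = 1019/12.
With the subsidy, sellers receive Ps = Pb + 37 for each unit, where Pb is the price buyers pay.
On the curves, Pb = 1730/13 - (2/13)x and Ps = 28 + (2/11)x; the wedge Ps − Pb = 37 gives 28 + (2/11)x − (1730/13 - (2/13)x) = 37, so x' = 20317/48.
Then Pb = 1730/13 − (2/13)·(20317/48) = 1631/24 and Ps = 28 + (2/11)·(20317/48) = 2519/24.
Government outlay = subsidy × quantity = 37 × 20317/48 = 751729/48.

Government cost = 751729/48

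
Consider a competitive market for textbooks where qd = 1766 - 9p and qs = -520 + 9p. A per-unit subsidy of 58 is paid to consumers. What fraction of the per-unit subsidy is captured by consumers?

Pre-subsidy: 1766 - 9p = -520 + 9p gives p* = 127, q* = 623.
With the rebate, buyers effectively pay pb = ps − 58, where ps is the price sellers receive.
Demand in terms of ps becomes qd = 1766 − 9(ps − 58) = 2288 - 9ps. Setting this equal to supply: 2288 - 9ps = -520 + 9ps, so ps = 156.
Buyers pay pb = 156 − 58 = 98; q' = -520 + 9·156 = 884.
Buyers' price falls by p* − pb = 127 − 98 = 29; sellers' price rises by ps − p* = 156 − 127 = 29.
So consumers capture 29/58 = 0.5 of each unit of subsidy.

Consumer share = 0.5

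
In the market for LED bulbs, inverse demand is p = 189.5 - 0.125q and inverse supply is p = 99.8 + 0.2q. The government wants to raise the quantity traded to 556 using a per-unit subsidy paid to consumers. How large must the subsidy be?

Required subsidy s = 91 per unit

At q = 556, from the demand curve buyers pay pb = 189.5 − 0.125·556 = 120; from the supply curve sellers need ps = 99.8 + 0.2·556 = 211.
The subsidy must fill the gap: s = ps − pb = 211 − 120 = 91.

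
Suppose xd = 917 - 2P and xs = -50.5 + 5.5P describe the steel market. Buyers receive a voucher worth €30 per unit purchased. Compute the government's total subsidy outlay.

Pre-subsidy: 917 - 2P = -50.5 + 5.5P gives P* = 129, x* = 659.
With the rebate, buyers effectively pay Pb = Ps − 30, where Ps is the price sellers receive.
Demand in terms of Ps becomes xd = 917 − 2(Ps − 30) = 977 - 2Ps. Setting this equal to supply: 977 - 2Ps = -50.5 + 5.5Ps, so Ps = 137.
Buyers pay Pb = 137 − 30 = 107; x' = -50.5 + 5.5·137 = 703.
Government outlay = subsidy × quantity = 30 × 703 = 21090.

Government cost = €21090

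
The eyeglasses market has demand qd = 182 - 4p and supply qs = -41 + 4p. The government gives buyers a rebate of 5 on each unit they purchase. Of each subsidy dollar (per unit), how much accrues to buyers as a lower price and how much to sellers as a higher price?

Buyers gain 2.5 per unit; sellers gain 2.5 per unit

Pre-subsidy: 182 - 4p = -41 + 4p gives p* = 27.875, q* = 70.5.
With the rebate, buyers effectively pay pb = ps − 5, where ps is the price sellers receive.
Demand in terms of ps becomes qd = 182 − 4(ps − 5) = 202 - 4ps. Setting this equal to supply: 202 - 4ps = -41 + 4ps, so ps = 30.375.
Buyers pay pb = 30.375 − 5 = 25.375; q' = -41 + 4·30.375 = 80.5.
Buyers' price falls by p* − pb = 27.875 − 25.375 = 2.5; sellers' price rises by ps − p* = 30.375 − 27.875 = 2.5.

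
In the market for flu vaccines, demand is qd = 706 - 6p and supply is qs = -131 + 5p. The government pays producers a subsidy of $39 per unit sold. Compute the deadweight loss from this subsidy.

Deadweight loss = 22815/11

Pre-subsidy: 706 - 6p = -131 + 5p gives p* = 837/11, q* = 2744/11.
With the subsidy, sellers receive ps = pb + 39 for each unit, where pb is the price buyers pay.
Supply in terms of pb becomes qs = -131 + 5(pb + 39) = 64 + 5pb. Setting this equal to demand: 706 - 6pb = 64 + 5pb, so pb = 642/11.
Sellers receive ps = 642/11 + 39 = 1071/11; q' = 706 − 6·(642/11) = 3914/11.
The subsidy expands output by 3914/11 − 2744/11 = 1170/11 past the efficient level; on those units the gap between marginal cost and willingness to pay runs from 0 up to 39.
DWL = ½ × 39 × 1170/11 = 22815/11.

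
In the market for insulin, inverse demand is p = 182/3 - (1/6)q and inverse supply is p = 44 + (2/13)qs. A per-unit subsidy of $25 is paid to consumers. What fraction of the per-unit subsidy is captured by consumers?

Consumer share = 0.52

Pre-subsidy: 182/3 - (1/6)q = 44 + (2/13)q gives q* = 52 and p* = 52.
With the rebate, buyers effectively pay pb = ps − 25, where ps is the price sellers receive.
On the curves, pb = 182/3 - (1/6)q and ps = 44 + (2/13)q; the wedge ps − pb = 25 gives 44 + (2/13)q − (182/3 - (1/6)q) = 25, so q' = 130.
Then pb = 182/3 − (1/6)·130 = 39 and ps = 44 + (2/13)·130 = 64.
Buyers' price falls by p* − pb = 52 − 39 = 13; sellers' price rises by ps − p* = 64 − 52 = 12.
So consumers capture 13/25 = 0.52 of each unit of subsidy.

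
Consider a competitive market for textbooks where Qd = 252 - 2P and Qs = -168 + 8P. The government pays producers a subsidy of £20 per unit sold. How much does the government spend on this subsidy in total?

Government cost = £4000

Pre-subsidy: 252 - 2P = -168 + 8P gives P* = 42, Q* = 168.
With the subsidy, sellers receive Ps = Pb + 20 for each unit, where Pb is the price buyers pay.
Supply in terms of Pb becomes Qs = -168 + 8(Pb + 20) = -8 + 8Pb. Setting this equal to demand: 252 - 2Pb = -8 + 8Pb, so Pb = 26.
Sellers receive Ps = 26 + 20 = 46; Q' = 252 − 2·26 = 200.
Government outlay = subsidy × quantity = 20 × 200 = 4000.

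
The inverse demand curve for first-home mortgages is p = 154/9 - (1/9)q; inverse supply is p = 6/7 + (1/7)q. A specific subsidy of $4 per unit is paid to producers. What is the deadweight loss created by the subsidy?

Pre-subsidy: 154/9 - (1/9)q = 6/7 + (1/7)q gives q* = 64 and p* = 10.
With the subsidy, sellers receive ps = pb + 4 for each unit, where pb is the price buyers pay.
On the curves, pb = 154/9 - (1/9)q and ps = 6/7 + (1/7)q; the wedge ps − pb = 4 gives 6/7 + (1/7)q − (154/9 - (1/9)q) = 4, so q' = 79.75.
Then pb = 154/9 − (1/9)·79.75 = 8.25 and ps = 6/7 + (1/7)·79.75 = 12.25.
The subsidy expands output by 79.75 − 64 = 15.75 past the efficient level; on those units the gap between marginal cost and willingness to pay runs from 0 up to 4.
DWL = ½ × 4 × 15.75 = 31.5.

Deadweight loss = $31.5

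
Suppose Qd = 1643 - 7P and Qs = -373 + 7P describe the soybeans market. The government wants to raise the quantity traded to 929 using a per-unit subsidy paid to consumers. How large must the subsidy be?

At Q = 929, invert demand for the buyer price: Pb = (1643 − 929)/7 = 102; invert supply for the seller price: Ps = (929 − (-373))/7 = 186.
The subsidy must fill the gap: s = Ps − Pb = 186 − 102 = 84.

Required subsidy s = 84 per unit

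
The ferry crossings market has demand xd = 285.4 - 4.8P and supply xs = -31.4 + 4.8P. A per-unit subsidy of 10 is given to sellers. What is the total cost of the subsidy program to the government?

Pre-subsidy: 285.4 - 4.8P = -31.4 + 4.8P gives P* = 33, x* = 127.
With the subsidy, sellers receive Ps = Pb + 10 for each unit, where Pb is the price buyers pay.
Supply in terms of Pb becomes xs = -31.4 + 4.8(Pb + 10) = 16.6 + 4.8Pb. Setting this equal to demand: 285.4 - 4.8Pb = 16.6 + 4.8Pb, so Pb = 28.
Sellers receive Ps = 28 + 10 = 38; x' = 285.4 − 4.8·28 = 151.
Government outlay = subsidy × quantity = 10 × 151 = 1510.

Government cost = 1510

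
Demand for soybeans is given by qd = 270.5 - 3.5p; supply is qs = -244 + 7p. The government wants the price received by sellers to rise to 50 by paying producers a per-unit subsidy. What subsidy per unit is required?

Required subsidy s = 3 per unit

At a seller price of 50, quantity supplied is -244 + 7·50 = 106.
Buyers absorb 106 only when they pay pb with 270.5 − 3.5·pb = 106, i.e. pb = 47.
s = ps − pb = 50 − 47 = 3.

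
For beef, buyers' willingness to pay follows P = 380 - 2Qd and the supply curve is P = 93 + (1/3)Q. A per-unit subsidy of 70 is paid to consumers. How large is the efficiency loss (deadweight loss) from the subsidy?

Pre-subsidy: 380 - 2Q = 93 + (1/3)Q gives Q* = 123 and P* = 134.
With the rebate, buyers effectively pay Pb = Ps − 70, where Ps is the price sellers receive.
On the curves, Pb = 380 - 2Q and Ps = 93 + (1/3)Q; the wedge Ps − Pb = 70 gives 93 + (1/3)Q − (380 - 2Q) = 70, so Q' = 153.
Then Pb = 380 − 2·153 = 74 and Ps = 93 + (1/3)·153 = 144.
The subsidy expands output by 153 − 123 = 30 past the efficient level; on those units the gap between marginal cost and willingness to pay runs from 0 up to 70.
DWL = ½ × 70 × 30 = 1050.

Deadweight loss = 1050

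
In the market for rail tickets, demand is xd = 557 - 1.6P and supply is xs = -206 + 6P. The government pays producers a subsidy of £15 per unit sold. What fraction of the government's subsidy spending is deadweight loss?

DWL / government spending = 180/7891

Pre-subsidy: 557 - 1.6P = -206 + 6P gives P* = 3815/38, x* = 7531/19.
With the subsidy, sellers receive Ps = Pb + 15 for each unit, where Pb is the price buyers pay.
Supply in terms of Pb becomes xs = -206 + 6(Pb + 15) = -116 + 6Pb. Setting this equal to demand: 557 - 1.6Pb = -116 + 6Pb, so Pb = 3365/38.
Sellers receive Ps = 3365/38 + 15 = 3935/38; x' = 557 − 1.6·(3365/38) = 7891/19.
ΔCS = ½(7531/19 + 7891/19)(3815/38 − 3365/38) = 1734975/361; ΔPS = ½(7531/19 + 7891/19)(3935/38 − 3815/38) = 462660/361.
Government spending = 15 × 7891/19 = 118365/19.
DWL = ½ × 15 × (7891/19 − 7531/19) = 2700/19; fraction = (2700/19) / (118365/19) = 180/7891.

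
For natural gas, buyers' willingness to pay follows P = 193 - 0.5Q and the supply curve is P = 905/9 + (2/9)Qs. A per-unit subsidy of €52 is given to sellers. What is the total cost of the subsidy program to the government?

Pre-subsidy: 193 - 0.5Q = 905/9 + (2/9)Q gives Q* = 128 and P* = 129.
With the subsidy, sellers receive Ps = Pb + 52 for each unit, where Pb is the price buyers pay.
On the curves, Pb = 193 - 0.5Q and Ps = 905/9 + (2/9)Q; the wedge Ps − Pb = 52 gives 905/9 + (2/9)Q − (193 - 0.5Q) = 52, so Q' = 200.
Then Pb = 193 − 0.5·200 = 93 and Ps = 905/9 + (2/9)·200 = 145.
Government outlay = subsidy × quantity = 52 × 200 = 10400.

Government cost = €10400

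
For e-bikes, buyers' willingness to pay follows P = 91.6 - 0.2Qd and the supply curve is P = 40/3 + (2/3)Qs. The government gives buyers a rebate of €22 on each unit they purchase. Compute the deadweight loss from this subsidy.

Pre-subsidy: 91.6 - 0.2Q = 40/3 + (2/3)Q gives Q* = 1174/13 and P* = 956/13.
With the rebate, buyers effectively pay Pb = Ps − 22, where Ps is the price sellers receive.
On the curves, Pb = 91.6 - 0.2Q and Ps = 40/3 + (2/3)Q; the wedge Ps − Pb = 22 gives 40/3 + (2/3)Q − (91.6 - 0.2Q) = 22, so Q' = 1504/13.
Then Pb = 91.6 − 0.2·(1504/13) = 890/13 and Ps = 40/3 + (2/3)·(1504/13) = 1176/13.
The subsidy expands output by 1504/13 − 1174/13 = 330/13 past the efficient level; on those units the gap between marginal cost and willingness to pay runs from 0 up to 22.
DWL = ½ × 22 × 330/13 = 3630/13.

Deadweight loss = 3630/13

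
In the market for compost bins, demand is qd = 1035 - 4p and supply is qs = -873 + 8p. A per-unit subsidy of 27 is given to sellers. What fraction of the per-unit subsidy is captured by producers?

Pre-subsidy: 1035 - 4p = -873 + 8p gives p* = 159, q* = 399.
With the subsidy, sellers receive ps = pb + 27 for each unit, where pb is the price buyers pay.
Supply in terms of pb becomes qs = -873 + 8(pb + 27) = -657 + 8pb. Setting this equal to demand: 1035 - 4pb = -657 + 8pb, so pb = 141.
Sellers receive ps = 141 + 27 = 168; q' = 1035 − 4·141 = 471.
Buyers' price falls by p* − pb = 159 − 141 = 18; sellers' price rises by ps − p* = 168 − 159 = 9.
So producers capture 9/27 = 1/3 of each unit of subsidy.

Producer share = 1/3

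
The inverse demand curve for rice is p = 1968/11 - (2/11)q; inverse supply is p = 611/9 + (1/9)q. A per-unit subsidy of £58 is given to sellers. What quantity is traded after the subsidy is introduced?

Pre-subsidy: 1968/11 - (2/11)q = 611/9 + (1/9)q gives q* = 379 and p* = 110.
With the subsidy, sellers receive ps = pb + 58 for each unit, where pb is the price buyers pay.
On the curves, pb = 1968/11 - (2/11)q and ps = 611/9 + (1/9)q; the wedge ps − pb = 58 gives 611/9 + (1/9)q − (1968/11 - (2/11)q) = 58, so q' = 577.
Then pb = 1968/11 − (2/11)·577 = 74 and ps = 611/9 + (1/9)·577 = 132.

q' = 577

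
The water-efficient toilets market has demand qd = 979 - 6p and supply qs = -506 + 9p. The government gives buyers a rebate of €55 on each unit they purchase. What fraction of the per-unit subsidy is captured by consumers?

Pre-subsidy: 979 - 6p = -506 + 9p gives p* = 99, q* = 385.
With the rebate, buyers effectively pay pb = ps − 55, where ps is the price sellers receive.
Demand in terms of ps becomes qd = 979 − 6(ps − 55) = 1309 - 6ps. Setting this equal to supply: 1309 - 6ps = -506 + 9ps, so ps = 121.
Buyers pay pb = 121 − 55 = 66; q' = -506 + 9·121 = 583.
Buyers' price falls by p* − pb = 99 − 66 = 33; sellers' price rises by ps − p* = 121 − 99 = 22.
So consumers capture 33/55 = 0.6 of each unit of subsidy.

Consumer share = 0.6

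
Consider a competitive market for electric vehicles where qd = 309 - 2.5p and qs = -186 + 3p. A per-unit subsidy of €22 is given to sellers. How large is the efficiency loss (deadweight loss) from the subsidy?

Pre-subsidy: 309 - 2.5p = -186 + 3p gives p* = 90, q* = 84.
With the subsidy, sellers receive ps = pb + 22 for each unit, where pb is the price buyers pay.
Supply in terms of pb becomes qs = -186 + 3(pb + 22) = -120 + 3pb. Setting this equal to demand: 309 - 2.5pb = -120 + 3pb, so pb = 78.
Sellers receive ps = 78 + 22 = 100; q' = 309 − 2.5·78 = 114.
The subsidy expands output by 114 − 84 = 30 past the efficient level; on those units the gap between marginal cost and willingness to pay runs from 0 up to 22.
DWL = ½ × 22 × 30 = 330.

Deadweight loss = €330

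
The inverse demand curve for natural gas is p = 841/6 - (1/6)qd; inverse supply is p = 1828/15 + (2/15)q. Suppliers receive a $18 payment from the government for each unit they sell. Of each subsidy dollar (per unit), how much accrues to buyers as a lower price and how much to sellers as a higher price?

Buyers gain $10 per unit; sellers gain $8 per unit

Pre-subsidy: 841/6 - (1/6)q = 1828/15 + (2/15)q gives q* = 61 and p* = 130.
With the subsidy, sellers receive ps = pb + 18 for each unit, where pb is the price buyers pay.
On the curves, pb = 841/6 - (1/6)q and ps = 1828/15 + (2/15)q; the wedge ps − pb = 18 gives 1828/15 + (2/15)q − (841/6 - (1/6)q) = 18, so q' = 121.
Then pb = 841/6 − (1/6)·121 = 120 and ps = 1828/15 + (2/15)·121 = 138.
Buyers' price falls by p* − pb = 130 − 120 = 10; sellers' price rises by ps − p* = 138 − 130 = 8.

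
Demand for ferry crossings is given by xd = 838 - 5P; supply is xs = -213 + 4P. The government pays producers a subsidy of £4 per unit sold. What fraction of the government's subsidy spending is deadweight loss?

Pre-subsidy: 838 - 5P = -213 + 4P gives P* = 1051/9, x* = 2287/9.
With the subsidy, sellers receive Ps = Pb + 4 for each unit, where Pb is the price buyers pay.
Supply in terms of Pb becomes xs = -213 + 4(Pb + 4) = -197 + 4Pb. Setting this equal to demand: 838 - 5Pb = -197 + 4Pb, so Pb = 115.
Sellers receive Ps = 115 + 4 = 119; x' = 838 − 5·115 = 263.
ΔCS = ½(2287/9 + 263)(1051/9 − 115) = 37232/81; ΔPS = ½(2287/9 + 263)(119 − 1051/9) = 46540/81.
Government spending = 4 × 263 = 1052.
DWL = ½ × 4 × (263 − 2287/9) = 160/9; fraction = (160/9) / 1052 = 40/2367.

DWL / government spending = 40/2367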